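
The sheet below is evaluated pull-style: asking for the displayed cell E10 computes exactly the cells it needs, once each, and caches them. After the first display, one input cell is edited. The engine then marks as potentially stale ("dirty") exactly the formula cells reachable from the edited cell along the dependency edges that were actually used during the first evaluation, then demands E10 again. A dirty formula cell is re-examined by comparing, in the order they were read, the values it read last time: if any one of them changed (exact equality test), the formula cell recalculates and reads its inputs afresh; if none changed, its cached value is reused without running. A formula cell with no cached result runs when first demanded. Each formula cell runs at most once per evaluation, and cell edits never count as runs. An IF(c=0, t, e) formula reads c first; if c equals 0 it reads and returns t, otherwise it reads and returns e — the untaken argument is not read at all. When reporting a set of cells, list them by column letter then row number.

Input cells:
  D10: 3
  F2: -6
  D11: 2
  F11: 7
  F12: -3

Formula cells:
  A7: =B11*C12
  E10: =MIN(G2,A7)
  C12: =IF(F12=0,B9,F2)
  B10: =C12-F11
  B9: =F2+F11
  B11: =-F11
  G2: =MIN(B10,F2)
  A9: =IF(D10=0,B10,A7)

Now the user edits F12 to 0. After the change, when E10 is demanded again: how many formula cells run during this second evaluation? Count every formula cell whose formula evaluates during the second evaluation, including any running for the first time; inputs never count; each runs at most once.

6 formula cells run: A7, B9, B10, C12, E10, G2.
Note the branch switch — B9 had no cache and runs now for the first time.

First demand of the output computes:
  B11 = -(7) = -7
  C12 = IF(F12=0: F12=-3 -> else branch F2) = -6
  A7 = -7 * -6 = 42
  B10 = -6 - 7 = -13
  G2 = MIN(-13, -6) = -13
  E10 = MIN(-13, 42) = -13

After the edit, cleaning proceeds:
  B9: had never run; runs now, result 1.
  C12: a read changed (F12 -3->0) — executes, giving 1.
  A7: a read changed (C12 -6->1) — executes, giving -7.
  B10: a read changed (C12 -6->1) — executes, giving -6.
  G2: a read changed (B10 -13->-6) — executes, giving -6.
  E10: a read changed (G2 -13->-6; A7 42->-7) — executes, giving -7.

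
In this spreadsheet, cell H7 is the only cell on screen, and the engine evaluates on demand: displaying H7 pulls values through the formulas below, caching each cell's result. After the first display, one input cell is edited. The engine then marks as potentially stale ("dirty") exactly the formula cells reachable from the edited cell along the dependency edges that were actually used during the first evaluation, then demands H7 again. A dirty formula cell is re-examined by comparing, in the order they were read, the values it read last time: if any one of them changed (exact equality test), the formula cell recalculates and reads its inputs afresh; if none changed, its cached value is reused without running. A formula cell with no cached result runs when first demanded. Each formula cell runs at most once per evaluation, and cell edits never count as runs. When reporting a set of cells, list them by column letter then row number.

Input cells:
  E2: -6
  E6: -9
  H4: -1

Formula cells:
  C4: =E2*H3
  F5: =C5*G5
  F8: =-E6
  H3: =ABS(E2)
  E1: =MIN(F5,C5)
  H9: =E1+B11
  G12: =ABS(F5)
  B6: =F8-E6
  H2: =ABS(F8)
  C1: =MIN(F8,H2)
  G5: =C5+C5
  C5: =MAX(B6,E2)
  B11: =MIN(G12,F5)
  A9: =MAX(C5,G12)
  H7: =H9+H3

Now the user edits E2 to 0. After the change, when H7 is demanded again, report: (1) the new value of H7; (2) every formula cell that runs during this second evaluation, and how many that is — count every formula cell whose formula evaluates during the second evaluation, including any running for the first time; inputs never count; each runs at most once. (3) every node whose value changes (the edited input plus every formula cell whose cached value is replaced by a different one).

Initial pass — values computed on the first demand:
  F8 = -(-9) = 9
  B6 = 9 - -9 = 18
  C5 = MAX(18, -6) = 18
  G5 = 18 + 18 = 36
  F5 = 18 * 36 = 648
  E1 = MIN(648, 18) = 18
  G12 = ABS(648) = 648
  B11 = MIN(648, 648) = 648
  H3 = ABS(-6) = 6
  H9 = 18 + 648 = 666
  H7 = 666 + 6 = 672

Second demand — change propagation:
  C5: re-runs because E2 -6->0; new result 18 (unchanged).
  G5: re-examined; everything it read last time is the same (C5 unchanged, C5 unchanged) — cache 36 kept, no run.
  F5: re-examined; everything it read last time is the same (C5 unchanged, G5 unchanged) — cache 648 kept, no run.
  E1: re-examined; everything it read last time is the same (F5 unchanged, C5 unchanged) — cache 18 kept, no run.
  G12: re-examined; everything it read last time is the same (F5 unchanged) — cache 648 kept, no run.
  B11: re-examined; everything it read last time is the same (G12 unchanged, F5 unchanged) — cache 648 kept, no run.
  H3: re-runs because E2 -6->0; new result 0.
  H9: re-examined; everything it read last time is the same (E1 unchanged, B11 unchanged) — cache 666 kept, no run.
  H7: re-runs because H3 6->0; new result 666.

The important point: at G5 every value read last time is unchanged, so the dirty flag clears without a run.

H7 now evaluates to 666.
Run set: C5, H3, H7 (3 run).
Changed values: E2, H3, H7.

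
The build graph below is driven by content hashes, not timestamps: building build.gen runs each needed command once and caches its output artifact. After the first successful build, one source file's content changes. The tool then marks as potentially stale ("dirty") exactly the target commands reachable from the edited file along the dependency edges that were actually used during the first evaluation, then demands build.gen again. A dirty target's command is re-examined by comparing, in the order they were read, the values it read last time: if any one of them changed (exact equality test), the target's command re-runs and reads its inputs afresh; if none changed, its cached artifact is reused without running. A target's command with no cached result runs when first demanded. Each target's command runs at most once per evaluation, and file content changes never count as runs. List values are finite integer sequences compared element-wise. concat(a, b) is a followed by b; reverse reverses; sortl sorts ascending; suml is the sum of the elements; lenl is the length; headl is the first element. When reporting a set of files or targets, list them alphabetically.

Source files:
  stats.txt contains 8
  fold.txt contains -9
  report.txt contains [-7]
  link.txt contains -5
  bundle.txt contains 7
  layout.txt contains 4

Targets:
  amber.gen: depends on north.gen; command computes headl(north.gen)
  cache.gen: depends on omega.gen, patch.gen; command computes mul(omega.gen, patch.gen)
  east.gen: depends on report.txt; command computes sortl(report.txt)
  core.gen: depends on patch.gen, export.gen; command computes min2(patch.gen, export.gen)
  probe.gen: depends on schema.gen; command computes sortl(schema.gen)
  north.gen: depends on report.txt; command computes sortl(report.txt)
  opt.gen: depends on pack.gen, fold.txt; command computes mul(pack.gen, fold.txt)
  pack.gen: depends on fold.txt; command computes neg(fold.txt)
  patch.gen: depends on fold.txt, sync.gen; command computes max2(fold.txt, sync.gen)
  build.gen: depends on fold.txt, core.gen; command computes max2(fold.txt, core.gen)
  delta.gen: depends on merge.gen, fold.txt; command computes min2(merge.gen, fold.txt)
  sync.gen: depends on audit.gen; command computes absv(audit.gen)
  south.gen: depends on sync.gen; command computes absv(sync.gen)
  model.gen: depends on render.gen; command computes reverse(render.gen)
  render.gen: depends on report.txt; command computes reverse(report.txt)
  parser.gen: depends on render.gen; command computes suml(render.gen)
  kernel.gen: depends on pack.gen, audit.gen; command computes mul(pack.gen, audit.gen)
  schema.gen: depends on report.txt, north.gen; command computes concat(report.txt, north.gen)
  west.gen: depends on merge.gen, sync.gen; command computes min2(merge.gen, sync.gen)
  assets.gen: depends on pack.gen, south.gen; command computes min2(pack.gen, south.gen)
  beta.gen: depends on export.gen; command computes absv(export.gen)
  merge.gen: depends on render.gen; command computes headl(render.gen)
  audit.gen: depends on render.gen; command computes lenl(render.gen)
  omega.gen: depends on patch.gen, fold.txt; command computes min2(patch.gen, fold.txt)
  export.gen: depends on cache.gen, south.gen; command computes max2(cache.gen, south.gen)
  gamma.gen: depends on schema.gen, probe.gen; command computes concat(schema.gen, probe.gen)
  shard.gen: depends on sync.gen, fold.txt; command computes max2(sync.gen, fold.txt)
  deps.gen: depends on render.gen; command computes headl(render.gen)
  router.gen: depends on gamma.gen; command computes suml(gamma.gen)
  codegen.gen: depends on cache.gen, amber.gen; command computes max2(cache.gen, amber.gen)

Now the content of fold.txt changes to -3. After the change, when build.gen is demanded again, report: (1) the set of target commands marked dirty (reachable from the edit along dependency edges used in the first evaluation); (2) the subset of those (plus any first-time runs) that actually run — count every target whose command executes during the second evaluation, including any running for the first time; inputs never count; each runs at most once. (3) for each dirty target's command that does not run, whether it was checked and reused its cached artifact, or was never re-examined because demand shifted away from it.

Dirty set: build.gen, cache.gen, core.gen, export.gen, omega.gen, patch.gen.
Run set: build.gen, cache.gen, export.gen, omega.gen, patch.gen (5 run).
Re-examined without running (cache reused): core.gen.
The important point: at core.gen every value read last time is unchanged, so the dirty flag clears without a run.

Initial pass — values computed on the first demand:
  render.gen = reverse([-7]) = [-7]
  audit.gen = lenl([-7]) = 1
  sync.gen = absv(1) = 1
  patch.gen = max2(-9, 1) = 1
  omega.gen = min2(1, -9) = -9
  cache.gen = mul(-9, 1) = -9
  south.gen = absv(1) = 1
  export.gen = max2(-9, 1) = 1
  core.gen = min2(1, 1) = 1
  build.gen = max2(-9, 1) = 1

Second demand — change propagation:
  patch.gen: re-runs because fold.txt -9->-3; new result 1 (unchanged).
  omega.gen: re-runs because fold.txt -9->-3; new result -3.
  cache.gen: re-runs because omega.gen -9->-3; new result -3.
  export.gen: re-runs because cache.gen -9->-3; new result 1 (unchanged).
  core.gen: re-examined; everything it read last time is the same (patch.gen unchanged, export.gen unchanged) — cache 1 kept, no run.
  build.gen: re-runs because fold.txt -9->-3; new result 1 (unchanged).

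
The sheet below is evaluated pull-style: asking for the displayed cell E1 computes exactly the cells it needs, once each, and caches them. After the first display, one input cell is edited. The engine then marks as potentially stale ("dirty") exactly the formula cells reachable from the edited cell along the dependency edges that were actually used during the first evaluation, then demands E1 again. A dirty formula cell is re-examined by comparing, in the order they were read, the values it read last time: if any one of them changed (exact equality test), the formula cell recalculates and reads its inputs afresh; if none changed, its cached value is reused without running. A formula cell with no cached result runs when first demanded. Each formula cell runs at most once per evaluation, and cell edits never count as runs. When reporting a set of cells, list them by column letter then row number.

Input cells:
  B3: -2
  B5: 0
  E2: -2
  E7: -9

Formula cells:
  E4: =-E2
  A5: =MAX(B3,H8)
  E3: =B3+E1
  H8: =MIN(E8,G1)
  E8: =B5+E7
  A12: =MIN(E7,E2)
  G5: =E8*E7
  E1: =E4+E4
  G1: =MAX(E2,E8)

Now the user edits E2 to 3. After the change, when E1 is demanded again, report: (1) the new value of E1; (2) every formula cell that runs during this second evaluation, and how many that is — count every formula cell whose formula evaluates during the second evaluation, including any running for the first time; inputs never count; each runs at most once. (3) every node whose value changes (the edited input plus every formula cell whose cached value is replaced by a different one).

Demanding E1 again yields -6.
2 formula cells run: E1, E4.
The nodes whose values change: E1, E2, E4.

First demand of the output computes:
  E4 = -(-2) = 2
  E1 = 2 + 2 = 4

After the edit, cleaning proceeds:
  E4: a read changed (E2 -2->3) — executes, giving -3.
  E1: a read changed (E4 2->-3; E4 2->-3) — executes, giving -6.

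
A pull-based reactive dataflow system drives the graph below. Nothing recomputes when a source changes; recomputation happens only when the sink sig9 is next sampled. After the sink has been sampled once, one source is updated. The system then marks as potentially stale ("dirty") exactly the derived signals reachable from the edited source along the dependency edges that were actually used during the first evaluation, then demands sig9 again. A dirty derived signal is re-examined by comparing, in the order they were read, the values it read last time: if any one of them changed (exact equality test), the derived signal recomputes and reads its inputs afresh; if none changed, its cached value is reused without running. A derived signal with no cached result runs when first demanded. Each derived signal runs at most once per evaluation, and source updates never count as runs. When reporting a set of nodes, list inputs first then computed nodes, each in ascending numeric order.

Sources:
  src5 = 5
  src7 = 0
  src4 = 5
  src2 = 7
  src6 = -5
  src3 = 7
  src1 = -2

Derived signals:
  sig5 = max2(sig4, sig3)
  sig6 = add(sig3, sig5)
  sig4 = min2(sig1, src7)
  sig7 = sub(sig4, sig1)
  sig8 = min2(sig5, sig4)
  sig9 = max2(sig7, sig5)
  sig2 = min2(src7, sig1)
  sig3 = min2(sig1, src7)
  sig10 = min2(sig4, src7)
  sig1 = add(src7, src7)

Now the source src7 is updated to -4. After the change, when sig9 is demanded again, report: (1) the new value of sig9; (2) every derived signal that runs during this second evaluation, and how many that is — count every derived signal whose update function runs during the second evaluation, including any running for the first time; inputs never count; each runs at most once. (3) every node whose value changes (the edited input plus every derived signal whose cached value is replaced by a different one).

New value of sig9: 0.
Derived signals that run: sig1, sig3, sig4, sig5, sig7, sig9 — 6 in total.
Values that change: src7, sig1, sig3, sig4, sig5.

First evaluation (everything demanded from the output):
  sig1 = add(0, 0) = 0
  sig3 = min2(0, 0) = 0
  sig4 = min2(0, 0) = 0
  sig5 = max2(0, 0) = 0
  sig7 = sub(0, 0) = 0
  sig9 = max2(0, 0) = 0

Propagation after the edit:
  sig1: runs — src7 0->-4; src7 0->-4; result -8.
  sig3: runs — sig1 0->-8; src7 0->-4; result -8.
  sig4: runs — sig1 0->-8; src7 0->-4; result -8.
  sig5: runs — sig4 0->-8; sig3 0->-8; result -8.
  sig7: runs — sig4 0->-8; sig1 0->-8; result 0 (same value as before).
  sig9: runs — sig5 0->-8; result 0 (same value as before).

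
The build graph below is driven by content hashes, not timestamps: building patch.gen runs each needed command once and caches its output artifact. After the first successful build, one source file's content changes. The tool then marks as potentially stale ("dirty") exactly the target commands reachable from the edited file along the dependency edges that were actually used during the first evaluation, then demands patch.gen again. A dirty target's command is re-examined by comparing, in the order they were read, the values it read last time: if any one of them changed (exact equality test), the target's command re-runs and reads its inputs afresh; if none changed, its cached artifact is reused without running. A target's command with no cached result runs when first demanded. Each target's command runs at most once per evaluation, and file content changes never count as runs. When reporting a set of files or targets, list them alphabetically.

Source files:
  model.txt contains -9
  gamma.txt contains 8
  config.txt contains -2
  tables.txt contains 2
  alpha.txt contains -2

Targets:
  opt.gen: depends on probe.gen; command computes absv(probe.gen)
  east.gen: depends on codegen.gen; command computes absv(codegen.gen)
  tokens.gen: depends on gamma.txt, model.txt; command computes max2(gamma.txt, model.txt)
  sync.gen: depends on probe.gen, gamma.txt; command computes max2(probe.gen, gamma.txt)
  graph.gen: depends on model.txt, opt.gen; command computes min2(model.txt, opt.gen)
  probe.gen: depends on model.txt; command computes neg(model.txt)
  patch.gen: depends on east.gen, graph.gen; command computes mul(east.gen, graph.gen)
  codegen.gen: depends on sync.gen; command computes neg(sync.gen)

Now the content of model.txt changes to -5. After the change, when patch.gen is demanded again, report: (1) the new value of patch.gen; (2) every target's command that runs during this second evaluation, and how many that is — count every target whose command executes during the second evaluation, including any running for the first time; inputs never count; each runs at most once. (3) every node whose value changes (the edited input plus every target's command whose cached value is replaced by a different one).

Initial pass — values computed on the first demand:
  probe.gen = neg(-9) = 9
  opt.gen = absv(9) = 9
  graph.gen = min2(-9, 9) = -9
  sync.gen = max2(9, 8) = 9
  codegen.gen = neg(9) = -9
  east.gen = absv(-9) = 9
  patch.gen = mul(9, -9) = -81

Second demand — change propagation:
  probe.gen: re-runs because model.txt -9->-5; new result 5.
  opt.gen: re-runs because probe.gen 9->5; new result 5.
  graph.gen: re-runs because model.txt -9->-5; opt.gen 9->5; new result -5.
  sync.gen: re-runs because probe.gen 9->5; new result 8.
  codegen.gen: re-runs because sync.gen 9->8; new result -8.
  east.gen: re-runs because codegen.gen -9->-8; new result 8.
  patch.gen: re-runs because east.gen 9->8; graph.gen -9->-5; new result -40.

patch.gen now evaluates to -40.
Run set: codegen.gen, east.gen, graph.gen, opt.gen, patch.gen, probe.gen, sync.gen (7 run).
Changed values: codegen.gen, east.gen, graph.gen, model.txt, opt.gen, patch.gen, probe.gen, sync.gen.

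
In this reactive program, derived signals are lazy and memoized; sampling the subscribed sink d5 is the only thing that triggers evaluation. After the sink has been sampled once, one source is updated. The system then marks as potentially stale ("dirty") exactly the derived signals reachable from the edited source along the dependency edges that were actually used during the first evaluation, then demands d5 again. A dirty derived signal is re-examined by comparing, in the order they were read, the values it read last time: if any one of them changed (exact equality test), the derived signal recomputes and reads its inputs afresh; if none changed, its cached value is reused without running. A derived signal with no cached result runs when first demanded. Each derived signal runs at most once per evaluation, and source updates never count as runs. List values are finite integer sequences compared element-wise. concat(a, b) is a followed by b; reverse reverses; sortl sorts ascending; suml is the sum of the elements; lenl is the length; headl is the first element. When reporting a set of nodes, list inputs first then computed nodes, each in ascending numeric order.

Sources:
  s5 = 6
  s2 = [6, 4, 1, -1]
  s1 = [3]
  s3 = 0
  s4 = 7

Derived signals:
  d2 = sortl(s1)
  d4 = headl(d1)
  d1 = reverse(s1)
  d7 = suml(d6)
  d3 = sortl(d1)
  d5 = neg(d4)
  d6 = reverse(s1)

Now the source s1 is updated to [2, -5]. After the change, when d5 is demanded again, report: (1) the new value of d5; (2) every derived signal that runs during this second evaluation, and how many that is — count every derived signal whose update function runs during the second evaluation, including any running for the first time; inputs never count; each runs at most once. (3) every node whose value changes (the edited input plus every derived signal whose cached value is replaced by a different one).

Demanding d5 again yields 5.
3 derived signals run: d1, d4, d5.
The nodes whose values change: s1, d1, d4, d5.

First demand of the output computes:
  d1 = reverse([3]) = [3]
  d4 = headl([3]) = 3
  d5 = neg(3) = -3

After the edit, cleaning proceeds:
  d1: a read changed (s1 [3]->[2, -5]) — executes, giving [-5, 2].
  d4: a read changed (d1 [3]->[-5, 2]) — executes, giving -5.
  d5: a read changed (d4 3->-5) — executes, giving 5.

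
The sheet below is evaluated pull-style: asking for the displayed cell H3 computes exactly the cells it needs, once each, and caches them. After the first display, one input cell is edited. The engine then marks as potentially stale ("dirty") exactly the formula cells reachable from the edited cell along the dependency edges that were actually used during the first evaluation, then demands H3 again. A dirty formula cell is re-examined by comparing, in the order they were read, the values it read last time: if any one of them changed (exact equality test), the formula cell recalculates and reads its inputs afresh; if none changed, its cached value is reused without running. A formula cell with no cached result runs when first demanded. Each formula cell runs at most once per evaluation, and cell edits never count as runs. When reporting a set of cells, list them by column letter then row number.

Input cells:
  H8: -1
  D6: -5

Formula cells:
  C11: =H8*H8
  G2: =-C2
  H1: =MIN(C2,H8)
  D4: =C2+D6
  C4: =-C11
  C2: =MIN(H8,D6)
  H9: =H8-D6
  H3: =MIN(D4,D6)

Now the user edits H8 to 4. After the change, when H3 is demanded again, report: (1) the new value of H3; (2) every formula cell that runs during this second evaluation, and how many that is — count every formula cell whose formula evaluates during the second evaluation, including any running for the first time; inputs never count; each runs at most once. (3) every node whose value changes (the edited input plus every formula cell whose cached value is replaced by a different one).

Demanding H3 again yields -10.
1 formula cells run: C2.
The nodes whose values change: H8.
Note the absorption at C2: it re-runs yet its value is the same, leaving the output's value untouched.

First demand of the output computes:
  C2 = MIN(-1, -5) = -5
  D4 = -5 + -5 = -10
  H3 = MIN(-10, -5) = -10

After the edit, cleaning proceeds:
  C2: a read changed (H8 -1->4) — executes, giving -5 — identical to its old value.
  D4: dirty, but its reads are unchanged (C2 unchanged, D6 unchanged); cached -10 stands.
  H3: dirty, but its reads are unchanged (D4 unchanged, D6 unchanged); cached -10 stands.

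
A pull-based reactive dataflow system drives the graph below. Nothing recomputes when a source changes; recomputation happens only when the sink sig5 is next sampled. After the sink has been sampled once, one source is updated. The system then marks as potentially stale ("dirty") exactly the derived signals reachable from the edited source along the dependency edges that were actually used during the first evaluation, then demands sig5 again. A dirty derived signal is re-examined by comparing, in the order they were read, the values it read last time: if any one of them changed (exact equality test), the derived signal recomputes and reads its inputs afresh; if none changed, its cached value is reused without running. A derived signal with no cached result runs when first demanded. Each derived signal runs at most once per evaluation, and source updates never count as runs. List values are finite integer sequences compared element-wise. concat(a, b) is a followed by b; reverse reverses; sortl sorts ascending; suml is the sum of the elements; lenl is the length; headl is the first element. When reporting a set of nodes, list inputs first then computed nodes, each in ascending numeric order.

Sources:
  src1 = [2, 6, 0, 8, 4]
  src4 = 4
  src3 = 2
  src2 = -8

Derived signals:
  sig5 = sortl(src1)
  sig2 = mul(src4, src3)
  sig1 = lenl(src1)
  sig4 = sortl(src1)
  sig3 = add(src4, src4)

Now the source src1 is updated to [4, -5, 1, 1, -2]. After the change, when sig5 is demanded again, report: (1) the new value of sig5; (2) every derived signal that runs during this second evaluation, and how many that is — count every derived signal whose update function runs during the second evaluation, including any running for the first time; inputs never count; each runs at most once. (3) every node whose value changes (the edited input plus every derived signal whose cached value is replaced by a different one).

New value of sig5: [-5, -2, 1, 1, 4].
Derived signals that run: sig5 — 1 in total.
Values that change: src1, sig5.

First evaluation (everything demanded from the output):
  sig5 = sortl([2, 6, 0, 8, 4]) = [0, 2, 4, 6, 8]

Propagation after the edit:
  sig5: runs — src1 [2, 6, 0, 8, 4]->[4, -5, 1, 1, -2]; result [-5, -2, 1, 1, 4].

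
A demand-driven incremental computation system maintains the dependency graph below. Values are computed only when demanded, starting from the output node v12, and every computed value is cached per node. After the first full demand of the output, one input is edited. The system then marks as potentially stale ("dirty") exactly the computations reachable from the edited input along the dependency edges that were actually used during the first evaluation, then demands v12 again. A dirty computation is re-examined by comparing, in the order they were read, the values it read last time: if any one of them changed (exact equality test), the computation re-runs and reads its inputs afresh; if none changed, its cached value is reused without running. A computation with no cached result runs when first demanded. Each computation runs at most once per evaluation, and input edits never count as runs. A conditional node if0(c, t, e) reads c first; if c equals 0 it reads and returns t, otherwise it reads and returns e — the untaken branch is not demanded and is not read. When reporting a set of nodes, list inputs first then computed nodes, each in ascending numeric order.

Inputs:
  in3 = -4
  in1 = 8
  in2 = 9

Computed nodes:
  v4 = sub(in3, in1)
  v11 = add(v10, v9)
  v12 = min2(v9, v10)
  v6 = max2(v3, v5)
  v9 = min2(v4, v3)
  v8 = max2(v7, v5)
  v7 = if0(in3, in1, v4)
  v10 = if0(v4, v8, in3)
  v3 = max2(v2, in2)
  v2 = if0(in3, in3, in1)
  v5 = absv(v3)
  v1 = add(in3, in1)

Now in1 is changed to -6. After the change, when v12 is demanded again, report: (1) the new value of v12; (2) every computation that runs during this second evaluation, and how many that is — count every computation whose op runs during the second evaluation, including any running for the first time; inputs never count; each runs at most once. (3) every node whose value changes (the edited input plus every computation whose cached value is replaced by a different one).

New value of v12: -4.
Computations that run: v2, v3, v4, v9, v10, v12 — 6 in total.
Values that change: in1, v2, v4, v9, v12.

First evaluation (everything demanded from the output):
  v2 = if0(in3=-4 -> else branch in1) = 8
  v3 = max2(8, 9) = 9
  v4 = sub(-4, 8) = -12
  v9 = min2(-12, 9) = -12
  v10 = if0(v4=-12 -> else branch in3) = -4
  v12 = min2(-12, -4) = -12

Propagation after the edit:
  v2: runs — in1 8->-6; result -6.
  v3: runs — v2 8->-6; result 9 (same value as before).
  v4: runs — in1 8->-6; result 2.
  v9: runs — v4 -12->2; result 2.
  v10: runs — v4 -12->2; result -4 (same value as before).
  v12: runs — v9 -12->2; result -4.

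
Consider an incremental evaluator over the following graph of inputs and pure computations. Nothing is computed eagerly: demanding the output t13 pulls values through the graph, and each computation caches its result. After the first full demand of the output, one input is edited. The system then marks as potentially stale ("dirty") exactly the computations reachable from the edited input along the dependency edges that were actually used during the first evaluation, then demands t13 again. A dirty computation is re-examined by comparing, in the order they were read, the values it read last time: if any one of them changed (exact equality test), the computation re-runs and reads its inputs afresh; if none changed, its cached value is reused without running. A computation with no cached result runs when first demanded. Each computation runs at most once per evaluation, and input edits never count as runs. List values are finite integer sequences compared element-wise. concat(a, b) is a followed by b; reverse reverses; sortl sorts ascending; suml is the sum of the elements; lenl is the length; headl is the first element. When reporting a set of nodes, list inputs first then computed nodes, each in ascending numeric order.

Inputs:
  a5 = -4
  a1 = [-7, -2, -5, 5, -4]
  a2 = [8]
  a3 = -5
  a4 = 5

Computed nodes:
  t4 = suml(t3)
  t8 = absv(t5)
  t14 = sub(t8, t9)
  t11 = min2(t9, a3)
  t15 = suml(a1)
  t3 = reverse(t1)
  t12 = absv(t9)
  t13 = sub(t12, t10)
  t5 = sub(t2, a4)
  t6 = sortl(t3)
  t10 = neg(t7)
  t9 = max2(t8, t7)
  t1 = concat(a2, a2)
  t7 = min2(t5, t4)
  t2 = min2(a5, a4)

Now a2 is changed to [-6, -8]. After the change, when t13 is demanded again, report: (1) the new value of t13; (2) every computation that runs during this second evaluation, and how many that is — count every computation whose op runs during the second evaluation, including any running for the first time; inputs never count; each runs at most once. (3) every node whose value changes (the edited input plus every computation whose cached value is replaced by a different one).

t13 now evaluates to -19.
Run set: t1, t3, t4, t7, t9, t10, t13 (7 run).
Changed values: a2, t1, t3, t4, t7, t10, t13.
The important point: at t12 every value read last time is unchanged, so the dirty flag clears without a run.

Initial pass — values computed on the first demand:
  t1 = concat([8], [8]) = [8, 8]
  t2 = min2(-4, 5) = -4
  t3 = reverse([8, 8]) = [8, 8]
  t4 = suml([8, 8]) = 16
  t5 = sub(-4, 5) = -9
  t7 = min2(-9, 16) = -9
  t8 = absv(-9) = 9
  t9 = max2(9, -9) = 9
  t10 = neg(-9) = 9
  t12 = absv(9) = 9
  t13 = sub(9, 9) = 0

Second demand — change propagation:
  t1: re-runs because a2 [8]->[-6, -8]; a2 [8]->[-6, -8]; new result [-6, -8, -6, -8].
  t3: re-runs because t1 [8, 8]->[-6, -8, -6, -8]; new result [-8, -6, -8, -6].
  t4: re-runs because t3 [8, 8]->[-8, -6, -8, -6]; new result -28.
  t7: re-runs because t4 16->-28; new result -28.
  t9: re-runs because t7 -9->-28; new result 9 (unchanged).
  t10: re-runs because t7 -9->-28; new result 28.
  t12: re-examined; everything it read last time is the same (t9 unchanged) — cache 9 kept, no run.
  t13: re-runs because t10 9->28; new result -19.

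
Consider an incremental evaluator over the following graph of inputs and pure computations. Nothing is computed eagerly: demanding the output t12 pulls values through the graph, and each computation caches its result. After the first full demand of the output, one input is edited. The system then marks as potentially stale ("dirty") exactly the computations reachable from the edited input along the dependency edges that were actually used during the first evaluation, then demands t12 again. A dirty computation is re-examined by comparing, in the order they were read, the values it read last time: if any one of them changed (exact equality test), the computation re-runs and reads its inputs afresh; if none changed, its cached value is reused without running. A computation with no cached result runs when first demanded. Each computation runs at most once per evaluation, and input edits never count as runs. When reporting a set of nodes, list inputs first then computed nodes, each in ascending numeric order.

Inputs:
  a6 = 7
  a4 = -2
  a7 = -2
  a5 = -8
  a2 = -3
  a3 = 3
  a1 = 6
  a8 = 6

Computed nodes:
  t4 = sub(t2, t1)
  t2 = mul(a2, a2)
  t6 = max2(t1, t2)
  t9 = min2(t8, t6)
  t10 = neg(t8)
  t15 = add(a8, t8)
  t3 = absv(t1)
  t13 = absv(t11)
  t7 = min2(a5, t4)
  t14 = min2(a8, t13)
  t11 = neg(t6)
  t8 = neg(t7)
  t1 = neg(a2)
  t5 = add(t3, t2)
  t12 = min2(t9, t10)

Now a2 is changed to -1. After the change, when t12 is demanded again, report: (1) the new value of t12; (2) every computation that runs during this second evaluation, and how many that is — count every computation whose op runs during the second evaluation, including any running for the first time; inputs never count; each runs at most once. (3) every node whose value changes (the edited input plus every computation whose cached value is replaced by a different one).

t12 now evaluates to -8.
Run set: t1, t2, t4, t6, t7, t9, t12 (7 run).
Changed values: a2, t1, t2, t4, t6, t9.
The important point: at t8 every value read last time is unchanged, so the dirty flag clears without a run.

Initial pass — values computed on the first demand:
  t1 = neg(-3) = 3
  t2 = mul(-3, -3) = 9
  t4 = sub(9, 3) = 6
  t6 = max2(3, 9) = 9
  t7 = min2(-8, 6) = -8
  t8 = neg(-8) = 8
  t9 = min2(8, 9) = 8
  t10 = neg(8) = -8
  t12 = min2(8, -8) = -8

Second demand — change propagation:
  t1: re-runs because a2 -3->-1; new result 1.
  t2: re-runs because a2 -3->-1; a2 -3->-1; new result 1.
  t4: re-runs because t2 9->1; t1 3->1; new result 0.
  t6: re-runs because t1 3->1; t2 9->1; new result 1.
  t7: re-runs because t4 6->0; new result -8 (unchanged).
  t8: re-examined; everything it read last time is the same (t7 unchanged) — cache 8 kept, no run.
  t9: re-runs because t6 9->1; new result 1.
  t10: re-examined; everything it read last time is the same (t8 unchanged) — cache -8 kept, no run.
  t12: re-runs because t9 8->1; new result -8 (unchanged).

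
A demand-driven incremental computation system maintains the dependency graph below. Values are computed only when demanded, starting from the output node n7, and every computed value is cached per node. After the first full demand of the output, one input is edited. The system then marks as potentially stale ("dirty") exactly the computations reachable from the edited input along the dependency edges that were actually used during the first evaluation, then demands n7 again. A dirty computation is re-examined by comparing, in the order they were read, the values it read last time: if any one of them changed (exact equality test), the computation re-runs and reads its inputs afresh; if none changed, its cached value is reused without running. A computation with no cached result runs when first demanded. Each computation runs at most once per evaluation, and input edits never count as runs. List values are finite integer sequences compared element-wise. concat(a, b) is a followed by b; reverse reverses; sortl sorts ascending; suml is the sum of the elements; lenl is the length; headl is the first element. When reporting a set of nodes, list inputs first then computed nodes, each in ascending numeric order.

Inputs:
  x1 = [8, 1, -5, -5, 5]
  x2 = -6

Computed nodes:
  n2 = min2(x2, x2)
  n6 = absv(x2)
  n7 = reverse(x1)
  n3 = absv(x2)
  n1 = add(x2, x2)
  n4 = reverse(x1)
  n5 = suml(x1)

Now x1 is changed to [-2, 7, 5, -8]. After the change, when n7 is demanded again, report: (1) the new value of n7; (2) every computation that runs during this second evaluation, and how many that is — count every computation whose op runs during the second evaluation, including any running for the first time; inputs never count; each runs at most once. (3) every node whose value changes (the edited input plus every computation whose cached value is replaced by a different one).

New value of n7: [-8, 5, 7, -2].
Computations that run: n7 — 1 in total.
Values that change: x1, n7.

First evaluation (everything demanded from the output):
  n7 = reverse([8, 1, -5, -5, 5]) = [5, -5, -5, 1, 8]

Propagation after the edit:
  n7: runs — x1 [8, 1, -5, -5, 5]->[-2, 7, 5, -8]; result [-8, 5, 7, -2].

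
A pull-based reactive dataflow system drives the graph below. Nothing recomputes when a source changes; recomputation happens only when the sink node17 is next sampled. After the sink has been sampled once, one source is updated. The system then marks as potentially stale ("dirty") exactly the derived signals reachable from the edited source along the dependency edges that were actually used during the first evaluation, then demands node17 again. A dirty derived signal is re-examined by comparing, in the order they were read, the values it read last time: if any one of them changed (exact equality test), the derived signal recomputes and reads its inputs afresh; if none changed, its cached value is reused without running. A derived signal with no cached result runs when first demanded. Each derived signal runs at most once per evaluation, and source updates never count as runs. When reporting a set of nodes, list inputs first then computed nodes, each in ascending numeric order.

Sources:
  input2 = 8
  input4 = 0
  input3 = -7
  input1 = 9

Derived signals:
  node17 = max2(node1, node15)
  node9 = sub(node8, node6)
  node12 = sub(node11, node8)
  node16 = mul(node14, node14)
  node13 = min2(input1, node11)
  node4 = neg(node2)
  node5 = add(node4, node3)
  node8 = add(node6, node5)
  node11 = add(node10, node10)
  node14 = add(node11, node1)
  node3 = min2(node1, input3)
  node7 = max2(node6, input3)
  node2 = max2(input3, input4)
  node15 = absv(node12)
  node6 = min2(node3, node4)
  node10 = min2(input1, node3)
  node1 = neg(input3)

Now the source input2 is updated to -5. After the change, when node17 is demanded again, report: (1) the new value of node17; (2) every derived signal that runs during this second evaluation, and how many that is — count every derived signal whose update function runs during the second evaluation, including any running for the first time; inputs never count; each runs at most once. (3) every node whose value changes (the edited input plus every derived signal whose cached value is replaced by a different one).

New value of node17: 7.
Derived signals that run: none — 0 in total.
Values that change: input2.
Key observation: input2 is never demanded by the output, so the edit triggers no recomputation at all.

First evaluation (everything demanded from the output):
  node1 = neg(-7) = 7
  node2 = max2(-7, 0) = 0
  node3 = min2(7, -7) = -7
  node4 = neg(0) = 0
  node5 = add(0, -7) = -7
  node6 = min2(-7, 0) = -7
  node8 = add(-7, -7) = -14
  node10 = min2(9, -7) = -7
  node11 = add(-7, -7) = -14
  node12 = sub(-14, -14) = 0
  node15 = absv(0) = 0
  node17 = max2(7, 0) = 7

Propagation after the edit:
  input2 feeds no computation that the output demands — nothing is marked dirty and nothing runs.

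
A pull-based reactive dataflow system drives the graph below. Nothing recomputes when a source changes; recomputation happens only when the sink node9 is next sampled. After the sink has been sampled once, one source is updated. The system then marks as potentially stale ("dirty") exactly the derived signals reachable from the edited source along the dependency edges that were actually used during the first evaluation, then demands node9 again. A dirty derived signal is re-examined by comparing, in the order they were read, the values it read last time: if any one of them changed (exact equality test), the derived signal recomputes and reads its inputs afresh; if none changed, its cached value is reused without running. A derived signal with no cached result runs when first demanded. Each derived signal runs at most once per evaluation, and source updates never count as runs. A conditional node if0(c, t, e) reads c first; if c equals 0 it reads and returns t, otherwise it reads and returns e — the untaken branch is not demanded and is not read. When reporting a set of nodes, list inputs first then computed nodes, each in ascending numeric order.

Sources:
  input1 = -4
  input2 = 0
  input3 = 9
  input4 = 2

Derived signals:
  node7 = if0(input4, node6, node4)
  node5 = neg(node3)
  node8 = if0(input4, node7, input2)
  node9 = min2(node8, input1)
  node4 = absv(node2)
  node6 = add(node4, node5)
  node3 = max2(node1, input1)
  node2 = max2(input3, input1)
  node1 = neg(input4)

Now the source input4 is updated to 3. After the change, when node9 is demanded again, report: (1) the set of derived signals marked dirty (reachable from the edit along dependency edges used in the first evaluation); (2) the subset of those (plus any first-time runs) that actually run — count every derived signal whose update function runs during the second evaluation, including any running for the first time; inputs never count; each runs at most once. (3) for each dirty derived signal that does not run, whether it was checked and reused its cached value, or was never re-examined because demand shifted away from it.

Marked dirty: node8, node9.
Derived signals that run: node8 — 1 in total.
Checked but reused from cache: node9.
Key observation: the change is absorbed at node8 — it re-runs but produces the same value, and the output's value is unchanged.

First evaluation (everything demanded from the output):
  node8 = if0(input4=2 -> else branch input2) = 0
  node9 = min2(0, -4) = -4

Propagation after the edit:
  node8: runs — input4 2->3; result 0 (same value as before).
  node9: checked — values it read are unchanged (node8 unchanged, input1 unchanged); reused cached -4 without running.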